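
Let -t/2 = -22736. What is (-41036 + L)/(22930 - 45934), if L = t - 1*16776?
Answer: 3085/5751 ≈ 0.53643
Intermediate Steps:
t = 45472 (t = -2*(-22736) = 45472)
L = 28696 (L = 45472 - 1*16776 = 45472 - 16776 = 28696)
(-41036 + L)/(22930 - 45934) = (-41036 + 28696)/(22930 - 45934) = -12340/(-23004) = -12340*(-1/23004) = 3085/5751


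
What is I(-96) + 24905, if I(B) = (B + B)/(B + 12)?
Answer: 174351/7 ≈ 24907.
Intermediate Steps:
I(B) = 2*B/(12 + B) (I(B) = (2*B)/(12 + B) = 2*B/(12 + B))
I(-96) + 24905 = 2*(-96)/(12 - 96) + 24905 = 2*(-96)/(-84) + 24905 = 2*(-96)*(-1/84) + 24905 = 16/7 + 24905 = 174351/7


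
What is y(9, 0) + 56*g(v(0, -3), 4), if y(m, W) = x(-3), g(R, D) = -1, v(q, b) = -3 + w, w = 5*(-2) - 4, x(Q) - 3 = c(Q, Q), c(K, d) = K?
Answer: -56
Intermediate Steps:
x(Q) = 3 + Q
w = -14 (w = -10 - 4 = -14)
v(q, b) = -17 (v(q, b) = -3 - 14 = -17)
y(m, W) = 0 (y(m, W) = 3 - 3 = 0)
y(9, 0) + 56*g(v(0, -3), 4) = 0 + 56*(-1) = 0 - 56 = -56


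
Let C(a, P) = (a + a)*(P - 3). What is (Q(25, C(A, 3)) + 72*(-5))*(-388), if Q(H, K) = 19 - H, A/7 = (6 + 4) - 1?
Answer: 142008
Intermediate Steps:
A = 63 (A = 7*((6 + 4) - 1) = 7*(10 - 1) = 7*9 = 63)
C(a, P) = 2*a*(-3 + P) (C(a, P) = (2*a)*(-3 + P) = 2*a*(-3 + P))
(Q(25, C(A, 3)) + 72*(-5))*(-388) = ((19 - 1*25) + 72*(-5))*(-388) = ((19 - 25) - 360)*(-388) = (-6 - 360)*(-388) = -366*(-388) = 142008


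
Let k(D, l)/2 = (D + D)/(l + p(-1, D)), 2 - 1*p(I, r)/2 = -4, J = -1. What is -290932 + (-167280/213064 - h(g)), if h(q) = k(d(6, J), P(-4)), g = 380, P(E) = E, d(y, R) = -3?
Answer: -15496745833/53266 ≈ -2.9093e+5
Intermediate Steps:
p(I, r) = 12 (p(I, r) = 4 - 2*(-4) = 4 + 8 = 12)
k(D, l) = 4*D/(12 + l) (k(D, l) = 2*((D + D)/(l + 12)) = 2*((2*D)/(12 + l)) = 2*(2*D/(12 + l)) = 4*D/(12 + l))
h(q) = -3/2 (h(q) = 4*(-3)/(12 - 4) = 4*(-3)/8 = 4*(-3)*(⅛) = -3/2)
-290932 + (-167280/213064 - h(g)) = -290932 + (-167280/213064 - 1*(-3/2)) = -290932 + (-167280*1/213064 + 3/2) = -290932 + (-20910/26633 + 3/2) = -290932 + 38079/53266 = -15496745833/53266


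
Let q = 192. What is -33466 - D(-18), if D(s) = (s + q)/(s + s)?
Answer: -200767/6 ≈ -33461.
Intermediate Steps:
D(s) = (192 + s)/(2*s) (D(s) = (s + 192)/(s + s) = (192 + s)/((2*s)) = (192 + s)*(1/(2*s)) = (192 + s)/(2*s))
-33466 - D(-18) = -33466 - (192 - 18)/(2*(-18)) = -33466 - (-1)*174/(2*18) = -33466 - 1*(-29/6) = -33466 + 29/6 = -200767/6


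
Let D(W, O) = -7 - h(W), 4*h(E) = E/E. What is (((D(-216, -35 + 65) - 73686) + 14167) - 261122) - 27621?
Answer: -1393077/4 ≈ -3.4827e+5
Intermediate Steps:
h(E) = ¼ (h(E) = (E/E)/4 = (¼)*1 = ¼)
D(W, O) = -29/4 (D(W, O) = -7 - 1*¼ = -7 - ¼ = -29/4)
(((D(-216, -35 + 65) - 73686) + 14167) - 261122) - 27621 = (((-29/4 - 73686) + 14167) - 261122) - 27621 = ((-294773/4 + 14167) - 261122) - 27621 = (-238105/4 - 261122) - 27621 = -1282593/4 - 27621 = -1393077/4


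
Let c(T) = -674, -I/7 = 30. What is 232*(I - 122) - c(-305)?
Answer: -76350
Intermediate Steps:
I = -210 (I = -7*30 = -210)
232*(I - 122) - c(-305) = 232*(-210 - 122) - 1*(-674) = 232*(-332) + 674 = -77024 + 674 = -76350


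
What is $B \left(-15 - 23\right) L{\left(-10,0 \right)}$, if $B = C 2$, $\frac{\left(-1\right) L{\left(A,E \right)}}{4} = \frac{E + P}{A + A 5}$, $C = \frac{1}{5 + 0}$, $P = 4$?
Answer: $- \frac{304}{75} \approx -4.0533$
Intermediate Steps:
$C = \frac{1}{5} \approx 0.2$
$L{\left(A,E \right)} = - \frac{2 \left(4 + E\right)}{3 A}$ ($L{\left(A,E \right)} = - 4 \frac{E + 4}{A + A 5} = - 4 \frac{4 + E}{A + 5 A} = - 4 \frac{4 + E}{6 A} = - \frac{2 \left(4 + E\right)}{3 A}$)
$B = \frac{2}{5}$ ($B = \frac{1}{5} \cdot 2 = \frac{2}{5} \approx 0.4$)
$B \left(-15 - 23\right) L{\left(-10,0 \right)} = \frac{2 \left(-15 - 23\right) \frac{2 \left(-4 - 0\right)}{3 \left(-10\right)}}{5} = \frac{2 \left(- 38 \cdot \frac{2}{3} \left(- \frac{1}{10}\right) \left(-4 + 0\right)\right)}{5} = \frac{2 \left(- 38 \cdot \frac{2}{3} \left(- \frac{1}{10}\right) \left(-4\right)\right)}{5} = \frac{2 \left(\left(-38\right) \frac{4}{15}\right)}{5} = \frac{2}{5} \left(- \frac{152}{15}\right) = - \frac{304}{75}$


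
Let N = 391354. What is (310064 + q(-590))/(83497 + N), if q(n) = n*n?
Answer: 50628/36527 ≈ 1.3860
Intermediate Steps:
q(n) = n**2
(310064 + q(-590))/(83497 + N) = (310064 + (-590)**2)/(83497 + 391354) = (310064 + 348100)/474851 = 658164*(1/474851) = 50628/36527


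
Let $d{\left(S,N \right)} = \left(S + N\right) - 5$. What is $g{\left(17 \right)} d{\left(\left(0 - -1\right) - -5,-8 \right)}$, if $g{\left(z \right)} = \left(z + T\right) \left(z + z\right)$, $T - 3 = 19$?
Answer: $-9282$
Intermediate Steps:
$T = 22$ ($T = 3 + 19 = 22$)
$d{\left(S,N \right)} = -5 + N + S$ ($d{\left(S,N \right)} = \left(N + S\right) - 5 = -5 + N + S$)
$g{\left(z \right)} = 2 z \left(22 + z\right)$ ($g{\left(z \right)} = \left(z + 22\right) \left(z + z\right) = \left(22 + z\right) 2 z = 2 z \left(22 + z\right)$)
$g{\left(17 \right)} d{\left(\left(0 - -1\right) - -5,-8 \right)} = 2 \cdot 17 \left(22 + 17\right) \left(-5 - 8 + \left(\left(0 - -1\right) - -5\right)\right) = 2 \cdot 17 \cdot 39 \left(-5 - 8 + \left(\left(0 + 1\right) + 5\right)\right) = 1326 \left(-5 - 8 + \left(1 + 5\right)\right) = 1326 \left(-5 - 8 + 6\right) = 1326 \left(-7\right) = -9282$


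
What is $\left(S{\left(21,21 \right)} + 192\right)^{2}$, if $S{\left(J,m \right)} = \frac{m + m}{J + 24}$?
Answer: $\frac{8375236}{225} \approx 37223.0$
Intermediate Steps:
$S{\left(J,m \right)} = \frac{2 m}{24 + J}$
$\left(S{\left(21,21 \right)} + 192\right)^{2} = \left(2 \cdot 21 \frac{1}{24 + 21} + 192\right)^{2} = \left(2 \cdot 21 \cdot \frac{1}{45} + 192\right)^{2} = \left(\frac{14}{15} + 192\right)^{2} = \left(\frac{2894}{15}\right)^{2} = \frac{8375236}{225}$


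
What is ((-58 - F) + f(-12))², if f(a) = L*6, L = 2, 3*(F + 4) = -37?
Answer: 7921/9 ≈ 880.11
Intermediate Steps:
F = -49/3 (F = -4 + (⅓)*(-37) = -4 - 37/3 = -49/3 ≈ -16.333)
f(a) = 12 (f(a) = 2*6 = 12)
((-58 - F) + f(-12))² = ((-58 - 1*(-49/3)) + 12)² = ((-58 + 49/3) + 12)² = (-125/3 + 12)² = (-89/3)² = 7921/9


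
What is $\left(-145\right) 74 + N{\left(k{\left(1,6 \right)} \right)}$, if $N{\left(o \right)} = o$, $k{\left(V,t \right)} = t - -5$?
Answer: $-10719$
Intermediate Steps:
$k{\left(V,t \right)} = 5 + t$ ($k{\left(V,t \right)} = t + 5 = 5 + t$)
$\left(-145\right) 74 + N{\left(k{\left(1,6 \right)} \right)} = \left(-145\right) 74 + \left(5 + 6\right) = -10730 + 11 = -10719$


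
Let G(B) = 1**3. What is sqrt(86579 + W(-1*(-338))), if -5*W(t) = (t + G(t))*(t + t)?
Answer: sqrt(1018655)/5 ≈ 201.86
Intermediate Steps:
G(B) = 1
W(t) = -2*t*(1 + t)/5 (W(t) = -(t + 1)*(t + t)/5 = -(1 + t)*2*t/5 = -2*t*(1 + t)/5)
sqrt(86579 + W(-1*(-338))) = sqrt(86579 - 2*(-1*(-338))*(1 - 1*(-338))/5) = sqrt(86579 - 2/5*338*(1 + 338)) = sqrt(86579 - 2/5*338*339) = sqrt(86579 - 229164/5) = sqrt(203731/5) = sqrt(1018655)/5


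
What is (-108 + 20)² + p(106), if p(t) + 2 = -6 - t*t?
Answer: -3500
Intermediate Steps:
p(t) = -8 - t² (p(t) = -2 + (-6 - t*t) = -2 + (-6 - t²) = -8 - t²)
(-108 + 20)² + p(106) = (-108 + 20)² + (-8 - 1*106²) = (-88)² + (-8 - 1*11236) = 7744 + (-8 - 11236) = 7744 - 11244 = -3500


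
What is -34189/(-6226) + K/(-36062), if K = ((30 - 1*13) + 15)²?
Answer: 613274147/112261006 ≈ 5.4629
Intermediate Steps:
K = 1024 (K = ((30 - 13) + 15)² = (17 + 15)² = 32² = 1024)
-34189/(-6226) + K/(-36062) = -34189/(-6226) + 1024/(-36062) = -34189*(-1/6226) + 1024*(-1/36062) = 34189/6226 - 512/18031 = 613274147/112261006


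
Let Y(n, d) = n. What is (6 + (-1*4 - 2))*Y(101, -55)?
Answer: 0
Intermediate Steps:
(6 + (-1*4 - 2))*Y(101, -55) = (6 + (-1*4 - 2))*101 = (6 + (-4 - 2))*101 = (6 - 6)*101 = 0*101 = 0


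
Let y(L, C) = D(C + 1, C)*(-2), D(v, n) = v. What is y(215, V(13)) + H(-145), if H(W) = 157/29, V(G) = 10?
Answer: -481/29 ≈ -16.586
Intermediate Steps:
y(L, C) = -2 - 2*C (y(L, C) = (C + 1)*(-2) = (1 + C)*(-2) = -2 - 2*C)
H(W) = 157/29 (H(W) = 157*(1/29) = 157/29)
y(215, V(13)) + H(-145) = (-2 - 2*10) + 157/29 = (-2 - 20) + 157/29 = -22 + 157/29 = -481/29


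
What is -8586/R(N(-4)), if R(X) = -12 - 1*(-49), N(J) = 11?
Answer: -8586/37 ≈ -232.05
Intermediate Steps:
R(X) = 37 (R(X) = -12 + 49 = 37)
-8586/R(N(-4)) = -8586/37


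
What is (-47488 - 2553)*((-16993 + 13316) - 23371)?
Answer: 1353508968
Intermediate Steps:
(-47488 - 2553)*((-16993 + 13316) - 23371) = -50041*(-3677 - 23371) = -50041*(-27048) = 1353508968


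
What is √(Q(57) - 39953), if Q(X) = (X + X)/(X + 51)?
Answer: I*√1438270/6 ≈ 199.88*I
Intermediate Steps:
Q(X) = 2*X/(51 + X) (Q(X) = (2*X)/(51 + X) = 2*X/(51 + X))
√(Q(57) - 39953) = √(2*57/(51 + 57) - 39953) = √(2*57/108 - 39953) = √(2*57*(1/108) - 39953) = √(19/18 - 39953) = √(-719135/18) = I*√1438270/6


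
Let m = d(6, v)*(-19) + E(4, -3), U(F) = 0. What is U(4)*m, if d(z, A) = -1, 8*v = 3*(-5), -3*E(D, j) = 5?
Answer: 0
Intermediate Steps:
E(D, j) = -5/3 (E(D, j) = -1/3*5 = -5/3)
v = -15/8 (v = (3*(-5))/8 = (1/8)*(-15) = -15/8 ≈ -1.8750)
m = 52/3 (m = -1*(-19) - 5/3 = 19 - 5/3 = 52/3 ≈ 17.333)
U(4)*m = 0*(52/3) = 0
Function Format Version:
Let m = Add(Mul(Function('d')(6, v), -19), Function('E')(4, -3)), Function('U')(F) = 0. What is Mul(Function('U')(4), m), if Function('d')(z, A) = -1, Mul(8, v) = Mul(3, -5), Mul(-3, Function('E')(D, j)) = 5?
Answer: 0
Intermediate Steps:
Function('E')(D, j) = Rational(-5, 3) (Function('E')(D, j) = Mul(Rational(-1, 3), 5) = Rational(-5, 3))
v = Rational(-15, 8) (v = Mul(Rational(1, 8), Mul(3, -5)) = Mul(Rational(1, 8), -15) = Rational(-15, 8) ≈ -1.8750)
m = Rational(52, 3) (m = Add(Mul(-1, -19), Rational(-5, 3)) = Add(19, Rational(-5, 3)) = Rational(52, 3) ≈ 17.333)
Mul(Function('U')(4), m) = Mul(0, Rational(52, 3)) = 0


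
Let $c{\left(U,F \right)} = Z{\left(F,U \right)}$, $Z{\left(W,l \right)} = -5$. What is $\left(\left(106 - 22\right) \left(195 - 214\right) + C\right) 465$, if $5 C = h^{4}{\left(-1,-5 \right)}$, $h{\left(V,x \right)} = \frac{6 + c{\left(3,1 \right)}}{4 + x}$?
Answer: $-742047$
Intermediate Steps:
$c{\left(U,F \right)} = -5$
$h{\left(V,x \right)} = \frac{1}{4 + x}$ ($h{\left(V,x \right)} = \frac{6 - 5}{4 + x} = 1 \frac{1}{4 + x} = \frac{1}{4 + x}$)
$C = \frac{1}{5}$ ($C = \frac{\left(\frac{1}{4 - 5}\right)^{4}}{5} = \frac{\left(\frac{1}{-1}\right)^{4}}{5} = \frac{\left(-1\right)^{4}}{5} = \frac{1}{5} \cdot 1 = \frac{1}{5} \approx 0.2$)
$\left(\left(106 - 22\right) \left(195 - 214\right) + C\right) 465 = \left(\left(106 - 22\right) \left(195 - 214\right) + \frac{1}{5}\right) 465 = \left(84 \left(-19\right) + \frac{1}{5}\right) 465 = \left(-1596 + \frac{1}{5}\right) 465 = \left(- \frac{7979}{5}\right) 465 = -742047$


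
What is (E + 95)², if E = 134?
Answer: 52441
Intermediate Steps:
(E + 95)² = (134 + 95)² = 229² = 52441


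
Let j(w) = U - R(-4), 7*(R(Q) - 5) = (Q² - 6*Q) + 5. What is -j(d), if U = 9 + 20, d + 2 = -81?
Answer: -123/7 ≈ -17.571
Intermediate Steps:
R(Q) = 40/7 - 6*Q/7 + Q²/7 (R(Q) = 5 + ((Q² - 6*Q) + 5)/7 = 5 + (5 + Q² - 6*Q)/7 = 5 + (5/7 - 6*Q/7 + Q²/7) = 40/7 - 6*Q/7 + Q²/7)
d = -83 (d = -2 - 81 = -83)
U = 29
j(w) = 123/7 (j(w) = 29 - (40/7 - 6/7*(-4) + (⅐)*(-4)²) = 29 - (40/7 + 24/7 + (⅐)*16) = 29 - (40/7 + 24/7 + 16/7) = 29 - 1*80/7 = 29 - 80/7 = 123/7)
-j(d) = -1*123/7 = -123/7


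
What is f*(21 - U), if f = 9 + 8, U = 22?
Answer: -17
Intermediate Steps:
f = 17
f*(21 - U) = 17*(21 - 1*22) = 17*(21 - 22) = 17*(-1) = -17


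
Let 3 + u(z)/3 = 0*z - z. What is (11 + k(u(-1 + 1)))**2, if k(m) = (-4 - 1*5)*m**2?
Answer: 515524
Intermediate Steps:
u(z) = -9 - 3*z (u(z) = -9 + 3*(0*z - z) = -9 + 3*(0 - z) = -9 + 3*(-z) = -9 - 3*z)
k(m) = -9*m**2 (k(m) = (-4 - 5)*m**2 = -9*m**2)
(11 + k(u(-1 + 1)))**2 = (11 - 9*(-9 - 3*(-1 + 1))**2)**2 = (11 - 9*(-9 - 3*0)**2)**2 = (11 - 9*(-9 + 0)**2)**2 = (11 - 9*(-9)**2)**2 = (11 - 9*81)**2 = (11 - 729)**2 = (-718)**2 = 515524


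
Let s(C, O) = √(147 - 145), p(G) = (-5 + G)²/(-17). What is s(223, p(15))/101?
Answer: √2/101 ≈ 0.014002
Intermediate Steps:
p(G) = -(-5 + G)²/17 (p(G) = (-5 + G)²*(-1/17) = -(-5 + G)²/17)
s(C, O) = √2
s(223, p(15))/101 = √2/101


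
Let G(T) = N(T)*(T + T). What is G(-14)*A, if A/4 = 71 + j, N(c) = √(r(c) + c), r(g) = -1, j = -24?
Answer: -5264*I*√15 ≈ -20387.0*I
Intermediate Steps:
N(c) = √(-1 + c)
G(T) = 2*T*√(-1 + T) (G(T) = √(-1 + T)*(T + T) = √(-1 + T)*(2*T) = 2*T*√(-1 + T))
A = 188 (A = 4*(71 - 24) = 4*47 = 188)
G(-14)*A = (2*(-14)*√(-1 - 14))*188 = (2*(-14)*√(-15))*188 = (2*(-14)*(I*√15))*188 = -28*I*√15*188 = -5264*I*√15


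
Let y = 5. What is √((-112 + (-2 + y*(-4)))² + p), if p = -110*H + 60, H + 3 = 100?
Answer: √7346 ≈ 85.709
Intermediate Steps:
H = 97 (H = -3 + 100 = 97)
p = -10610 (p = -110*97 + 60 = -10670 + 60 = -10610)
√((-112 + (-2 + y*(-4)))² + p) = √((-112 + (-2 + 5*(-4)))² - 10610) = √((-112 + (-2 - 20))² - 10610) = √((-112 - 22)² - 10610) = √((-134)² - 10610) = √(17956 - 10610) = √7346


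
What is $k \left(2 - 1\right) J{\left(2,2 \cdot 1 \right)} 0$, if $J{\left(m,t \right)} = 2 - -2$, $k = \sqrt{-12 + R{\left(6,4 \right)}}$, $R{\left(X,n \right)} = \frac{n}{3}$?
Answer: $0$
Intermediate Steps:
$R{\left(X,n \right)} = \frac{n}{3}$ ($R{\left(X,n \right)} = n \frac{1}{3} = \frac{n}{3}$)
$k = \frac{4 i \sqrt{6}}{3}$ ($k = \sqrt{-12 + \frac{1}{3} \cdot 4} = \sqrt{-12 + \frac{4}{3}} = \sqrt{- \frac{32}{3}} = \frac{4 i \sqrt{6}}{3} \approx 3.266 i$)
$J{\left(m,t \right)} = 4$ ($J{\left(m,t \right)} = 2 + 2 = 4$)
$k \left(2 - 1\right) J{\left(2,2 \cdot 1 \right)} 0 = \frac{4 i \sqrt{6}}{3} \left(2 - 1\right) 4 \cdot 0 = \frac{4 i \sqrt{6}}{3} \cdot 1 \cdot 4 \cdot 0 = \frac{4 i \sqrt{6}}{3} \cdot 4 \cdot 0 = \frac{16 i \sqrt{6}}{3} \cdot 0 = 0$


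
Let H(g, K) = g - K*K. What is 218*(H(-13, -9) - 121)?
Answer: -46870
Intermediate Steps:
H(g, K) = g - K**2
218*(H(-13, -9) - 121) = 218*((-13 - 1*(-9)**2) - 121) = 218*((-13 - 1*81) - 121) = 218*((-13 - 81) - 121) = 218*(-94 - 121) = 218*(-215) = -46870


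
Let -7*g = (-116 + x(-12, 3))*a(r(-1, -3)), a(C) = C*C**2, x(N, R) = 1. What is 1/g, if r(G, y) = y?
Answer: -7/3105 ≈ -0.0022544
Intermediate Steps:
a(C) = C**3
g = -3105/7 (g = -(-116 + 1)*(-3)**3/7 = -(-115)*(-27)/7 = -1/7*3105 = -3105/7 ≈ -443.57)
1/g = 1/(-3105/7) = -7/3105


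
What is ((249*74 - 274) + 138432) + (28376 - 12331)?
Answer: 172629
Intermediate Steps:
((249*74 - 274) + 138432) + (28376 - 12331) = ((18426 - 274) + 138432) + 16045 = (18152 + 138432) + 16045 = 156584 + 16045 = 172629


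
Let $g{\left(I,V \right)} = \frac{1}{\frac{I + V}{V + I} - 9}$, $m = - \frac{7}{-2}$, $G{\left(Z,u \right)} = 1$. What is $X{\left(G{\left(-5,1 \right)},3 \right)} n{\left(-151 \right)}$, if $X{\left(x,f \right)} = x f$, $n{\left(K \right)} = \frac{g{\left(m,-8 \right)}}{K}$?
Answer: $\frac{3}{1208} \approx 0.0024834$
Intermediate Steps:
$m = \frac{7}{2}$ ($m = \left(-7\right) \left(- \frac{1}{2}\right) = \frac{7}{2} \approx 3.5$)
$g{\left(I,V \right)} = - \frac{1}{8}$ ($g{\left(I,V \right)} = \frac{1}{\frac{I + V}{I + V} - 9} = \frac{1}{1 - 9} = \frac{1}{-8} = - \frac{1}{8}$)
$n{\left(K \right)} = - \frac{1}{8 K}$
$X{\left(x,f \right)} = f x$
$X{\left(G{\left(-5,1 \right)},3 \right)} n{\left(-151 \right)} = 3 \cdot 1 \left(- \frac{1}{8 \left(-151\right)}\right) = 3 \left(\left(- \frac{1}{8}\right) \left(- \frac{1}{151}\right)\right) = 3 \cdot \frac{1}{1208} = \frac{3}{1208}$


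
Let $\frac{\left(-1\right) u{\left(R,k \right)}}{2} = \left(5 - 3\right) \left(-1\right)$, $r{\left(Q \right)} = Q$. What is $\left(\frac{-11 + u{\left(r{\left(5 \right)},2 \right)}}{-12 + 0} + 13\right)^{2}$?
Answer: $\frac{26569}{144} \approx 184.51$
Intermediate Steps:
$u{\left(R,k \right)} = 4$ ($u{\left(R,k \right)} = - 2 \left(5 - 3\right) \left(-1\right) = - 2 \cdot 2 \left(-1\right) = \left(-2\right) \left(-2\right) = 4$)
$\left(\frac{-11 + u{\left(r{\left(5 \right)},2 \right)}}{-12 + 0} + 13\right)^{2} = \left(\frac{-11 + 4}{-12 + 0} + 13\right)^{2} = \left(- \frac{7}{-12} + 13\right)^{2} = \left(\left(-7\right) \left(- \frac{1}{12}\right) + 13\right)^{2} = \left(\frac{7}{12} + 13\right)^{2} = \left(\frac{163}{12}\right)^{2} = \frac{26569}{144}$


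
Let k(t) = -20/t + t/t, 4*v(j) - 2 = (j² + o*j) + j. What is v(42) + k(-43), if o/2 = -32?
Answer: -9397/43 ≈ -218.53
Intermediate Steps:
o = -64 (o = 2*(-32) = -64)
v(j) = ½ - 63*j/4 + j²/4 (v(j) = ½ + ((j² - 64*j) + j)/4 = ½ + (j² - 63*j)/4 = ½ + (-63*j/4 + j²/4) = ½ - 63*j/4 + j²/4)
k(t) = 1 - 20/t (k(t) = -20/t + 1 = 1 - 20/t)
v(42) + k(-43) = (½ - 63/4*42 + (¼)*42²) + (-20 - 43)/(-43) = (½ - 1323/2 + (¼)*1764) - 1/43*(-63) = (½ - 1323/2 + 441) + 63/43 = -220 + 63/43 = -9397/43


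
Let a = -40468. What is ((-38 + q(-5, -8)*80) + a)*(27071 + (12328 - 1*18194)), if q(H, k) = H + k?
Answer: -880982930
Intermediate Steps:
((-38 + q(-5, -8)*80) + a)*(27071 + (12328 - 1*18194)) = ((-38 + (-5 - 8)*80) - 40468)*(27071 + (12328 - 1*18194)) = ((-38 - 13*80) - 40468)*(27071 + (12328 - 18194)) = ((-38 - 1040) - 40468)*(27071 - 5866) = (-1078 - 40468)*21205 = -41546*21205 = -880982930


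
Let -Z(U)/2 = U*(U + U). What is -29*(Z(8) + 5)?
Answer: 7279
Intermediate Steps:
Z(U) = -4*U**2 (Z(U) = -2*U*(U + U) = -2*U*2*U = -4*U**2)
-29*(Z(8) + 5) = -29*(-4*8**2 + 5) = -29*(-4*64 + 5) = -29*(-256 + 5) = -29*(-251) = 7279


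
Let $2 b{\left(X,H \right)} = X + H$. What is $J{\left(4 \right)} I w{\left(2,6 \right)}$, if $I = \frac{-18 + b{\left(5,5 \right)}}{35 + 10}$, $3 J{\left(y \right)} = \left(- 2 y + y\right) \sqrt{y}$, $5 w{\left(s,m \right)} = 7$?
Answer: $\frac{728}{675} \approx 1.0785$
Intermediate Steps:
$b{\left(X,H \right)} = \frac{H}{2} + \frac{X}{2}$ ($b{\left(X,H \right)} = \frac{X + H}{2} = \frac{H + X}{2} = \frac{H}{2} + \frac{X}{2}$)
$w{\left(s,m \right)} = \frac{7}{5}$ ($w{\left(s,m \right)} = \frac{1}{5} \cdot 7 = \frac{7}{5}$)
$J{\left(y \right)} = - \frac{y^{\frac{3}{2}}}{3}$ ($J{\left(y \right)} = \frac{\left(- 2 y + y\right) \sqrt{y}}{3} = \frac{- y \sqrt{y}}{3} = \frac{\left(-1\right) y^{\frac{3}{2}}}{3} = - \frac{y^{\frac{3}{2}}}{3}$)
$I = - \frac{13}{45}$ ($I = \frac{-18 + \left(\frac{1}{2} \cdot 5 + \frac{1}{2} \cdot 5\right)}{35 + 10} = \frac{-18 + \left(\frac{5}{2} + \frac{5}{2}\right)}{45} = \left(-18 + 5\right) \frac{1}{45} = \left(-13\right) \frac{1}{45} = - \frac{13}{45} \approx -0.28889$)
$J{\left(4 \right)} I w{\left(2,6 \right)} = - \frac{4^{\frac{3}{2}}}{3} \left(- \frac{13}{45}\right) \frac{7}{5} = \left(- \frac{1}{3}\right) 8 \left(- \frac{13}{45}\right) \frac{7}{5} = \left(- \frac{8}{3}\right) \left(- \frac{13}{45}\right) \frac{7}{5} = \frac{104}{135} \cdot \frac{7}{5} = \frac{728}{675}$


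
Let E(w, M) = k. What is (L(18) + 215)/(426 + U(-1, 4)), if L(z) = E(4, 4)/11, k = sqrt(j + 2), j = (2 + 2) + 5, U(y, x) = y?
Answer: 43/85 + sqrt(11)/4675 ≈ 0.50659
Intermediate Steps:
j = 9 (j = 4 + 5 = 9)
k = sqrt(11) (k = sqrt(9 + 2) = sqrt(11) ≈ 3.3166)
E(w, M) = sqrt(11)
L(z) = sqrt(11)/11
(L(18) + 215)/(426 + U(-1, 4)) = (sqrt(11)/11 + 215)/(426 - 1) = (215 + sqrt(11)/11)/425 = (215 + sqrt(11)/11)*(1/425) = 43/85 + sqrt(11)/4675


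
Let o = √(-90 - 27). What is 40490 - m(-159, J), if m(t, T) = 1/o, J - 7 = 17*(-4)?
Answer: 40490 + I*√13/39 ≈ 40490.0 + 0.09245*I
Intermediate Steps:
o = 3*I*√13 (o = √(-117) = 3*I*√13 ≈ 10.817*I)
J = -61 (J = 7 + 17*(-4) = 7 - 68 = -61)
m(t, T) = -I*√13/39 (m(t, T) = 1/(3*I*√13) = -I*√13/39)
40490 - m(-159, J) = 40490 - (-1)*I*√13/39 = 40490 + I*√13/39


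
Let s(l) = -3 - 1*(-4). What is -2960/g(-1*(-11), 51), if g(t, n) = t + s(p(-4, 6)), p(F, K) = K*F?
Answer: -740/3 ≈ -246.67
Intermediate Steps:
p(F, K) = F*K
s(l) = 1 (s(l) = -3 + 4 = 1)
g(t, n) = 1 + t (g(t, n) = t + 1 = 1 + t)
-2960/g(-1*(-11), 51) = -2960/(1 - 1*(-11)) = -2960/(1 + 11) = -2960/12 = -2960*1/12 = -740/3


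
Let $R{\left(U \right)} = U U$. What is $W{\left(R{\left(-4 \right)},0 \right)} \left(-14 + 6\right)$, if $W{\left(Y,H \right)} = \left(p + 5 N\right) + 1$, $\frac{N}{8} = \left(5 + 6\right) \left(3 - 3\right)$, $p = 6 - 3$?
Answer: $-32$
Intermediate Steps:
$p = 3$ ($p = 6 - 3 = 3$)
$N = 0$ ($N = 8 \left(5 + 6\right) \left(3 - 3\right) = 8 \cdot 11 \cdot 0 = 8 \cdot 0 = 0$)
$R{\left(U \right)} = U^{2}$
$W{\left(Y,H \right)} = 4$ ($W{\left(Y,H \right)} = \left(3 + 5 \cdot 0\right) + 1 = \left(3 + 0\right) + 1 = 3 + 1 = 4$)
$W{\left(R{\left(-4 \right)},0 \right)} \left(-14 + 6\right) = 4 \left(-14 + 6\right) = 4 \left(-8\right) = -32$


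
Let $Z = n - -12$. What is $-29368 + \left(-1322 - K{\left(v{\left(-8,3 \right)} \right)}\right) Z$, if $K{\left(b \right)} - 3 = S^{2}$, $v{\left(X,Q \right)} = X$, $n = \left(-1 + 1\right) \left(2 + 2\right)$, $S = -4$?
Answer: $-45460$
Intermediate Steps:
$n = 0$ ($n = 0 \cdot 4 = 0$)
$K{\left(b \right)} = 19$ ($K{\left(b \right)} = 3 + \left(-4\right)^{2} = 3 + 16 = 19$)
$Z = 12$ ($Z = 0 - -12 = 0 + 12 = 12$)
$-29368 + \left(-1322 - K{\left(v{\left(-8,3 \right)} \right)}\right) Z = -29368 + \left(-1322 - 19\right) 12 = -29368 - 16092 = -45460$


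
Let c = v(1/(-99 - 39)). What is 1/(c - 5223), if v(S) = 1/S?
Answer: -1/5361 ≈ -0.00018653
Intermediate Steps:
c = -138 (c = 1/(1/(-99 - 39)) = 1/(1/(-138)) = 1/(-1/138) = -138)
1/(c - 5223) = 1/(-138 - 5223) = 1/(-5361) = -1/5361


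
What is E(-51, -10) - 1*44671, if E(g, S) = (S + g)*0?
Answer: -44671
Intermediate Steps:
E(g, S) = 0
E(-51, -10) - 1*44671 = 0 - 1*44671 = 0 - 44671 = -44671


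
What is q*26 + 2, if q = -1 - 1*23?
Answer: -622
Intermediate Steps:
q = -24 (q = -1 - 23 = -24)
q*26 + 2 = -24*26 + 2 = -624 + 2 = -622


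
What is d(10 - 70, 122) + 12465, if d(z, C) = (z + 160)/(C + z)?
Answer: 386465/31 ≈ 12467.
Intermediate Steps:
d(z, C) = (160 + z)/(C + z)
d(10 - 70, 122) + 12465 = (160 + (10 - 70))/(122 + (10 - 70)) + 12465 = (160 - 60)/(122 - 60) + 12465 = 100/62 + 12465 = (1/62)*100 + 12465 = 50/31 + 12465 = 386465/31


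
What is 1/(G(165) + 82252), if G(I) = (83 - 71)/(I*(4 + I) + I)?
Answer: 4675/384528102 ≈ 1.2158e-5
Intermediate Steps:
G(I) = 12/(I + I*(4 + I))
1/(G(165) + 82252) = 1/(12/(165*(5 + 165)) + 82252) = 1/(12*(1/165)/170 + 82252) = 1/(12*(1/165)*(1/170) + 82252) = 1/(2/4675 + 82252) = 1/(384528102/4675) = 4675/384528102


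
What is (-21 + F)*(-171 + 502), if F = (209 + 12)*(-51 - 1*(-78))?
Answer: 1968126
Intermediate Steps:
F = 5967 (F = 221*(-51 + 78) = 221*27 = 5967)
(-21 + F)*(-171 + 502) = (-21 + 5967)*(-171 + 502) = 5946*331 = 1968126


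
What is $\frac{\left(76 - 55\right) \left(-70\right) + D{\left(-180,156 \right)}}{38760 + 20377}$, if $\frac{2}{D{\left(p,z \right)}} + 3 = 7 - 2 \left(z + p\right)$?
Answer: $- \frac{38219}{1537562} \approx -0.024857$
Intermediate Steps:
$D{\left(p,z \right)} = \frac{2}{4 - 2 p - 2 z}$ ($D{\left(p,z \right)} = \frac{2}{-3 - \left(-7 + 2 \left(z + p\right)\right)} = \frac{2}{-3 - \left(-7 + 2 \left(p + z\right)\right)} = \frac{2}{-3 - \left(-7 + 2 p + 2 z\right)} = \frac{2}{4 - 2 p - 2 z}$)
$\frac{\left(76 - 55\right) \left(-70\right) + D{\left(-180,156 \right)}}{38760 + 20377} = \frac{\left(76 - 55\right) \left(-70\right) - \frac{1}{-2 - 180 + 156}}{38760 + 20377} = \frac{21 \left(-70\right) - \frac{1}{-26}}{59137} = \left(-1470 - - \frac{1}{26}\right) \frac{1}{59137} = \left(-1470 + \frac{1}{26}\right) \frac{1}{59137} = \left(- \frac{38219}{26}\right) \frac{1}{59137} = - \frac{38219}{1537562}$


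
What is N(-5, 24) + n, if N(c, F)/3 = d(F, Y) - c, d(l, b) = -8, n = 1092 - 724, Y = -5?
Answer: 359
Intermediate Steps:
n = 368
N(c, F) = -24 - 3*c (N(c, F) = 3*(-8 - c) = -24 - 3*c)
N(-5, 24) + n = (-24 - 3*(-5)) + 368 = (-24 + 15) + 368 = -9 + 368 = 359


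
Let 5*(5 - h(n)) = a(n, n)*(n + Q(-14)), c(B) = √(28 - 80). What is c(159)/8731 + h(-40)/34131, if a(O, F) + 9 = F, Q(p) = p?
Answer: -2621/170655 + 2*I*√13/8731 ≈ -0.015358 + 0.00082592*I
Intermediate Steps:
c(B) = 2*I*√13 (c(B) = √(-52) = 2*I*√13)
a(O, F) = -9 + F
h(n) = 5 - (-14 + n)*(-9 + n)/5 (h(n) = 5 - (-9 + n)*(n - 14)/5 = 5 - (-9 + n)*(-14 + n)/5 = 5 - (-14 + n)*(-9 + n)/5)
c(159)/8731 + h(-40)/34131 = (2*I*√13)/8731 + (-101/5 - ⅕*(-40)² + (23/5)*(-40))/34131 = (2*I*√13)*(1/8731) + (-101/5 - ⅕*1600 - 184)*(1/34131) = 2*I*√13/8731 + (-101/5 - 320 - 184)*(1/34131) = 2*I*√13/8731 - 2621/5*1/34131 = 2*I*√13/8731 - 2621/170655 = -2621/170655 + 2*I*√13/8731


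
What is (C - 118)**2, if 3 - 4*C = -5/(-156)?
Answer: 5353702561/389376 ≈ 13749.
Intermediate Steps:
C = 463/624 (C = 3/4 - (-5)/(4*(-156)) = 3/4 - (-5)*(-1)/(4*156) = 3/4 - 1/4*5/156 = 3/4 - 5/624 = 463/624 ≈ 0.74199)
(C - 118)**2 = (463/624 - 118)**2 = (-73169/624)**2 = 5353702561/389376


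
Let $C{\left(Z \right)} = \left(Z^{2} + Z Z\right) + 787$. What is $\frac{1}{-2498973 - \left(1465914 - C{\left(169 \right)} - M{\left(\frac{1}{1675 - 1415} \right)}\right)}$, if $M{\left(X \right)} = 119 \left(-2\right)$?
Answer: $- \frac{1}{3907216} \approx -2.5594 \cdot 10^{-7}$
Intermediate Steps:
$C{\left(Z \right)} = 787 + 2 Z^{2}$ ($C{\left(Z \right)} = \left(Z^{2} + Z^{2}\right) + 787 = 2 Z^{2} + 787 = 787 + 2 Z^{2}$)
$M{\left(X \right)} = -238$
$\frac{1}{-2498973 - \left(1465914 - C{\left(169 \right)} - M{\left(\frac{1}{1675 - 1415} \right)}\right)} = \frac{1}{-2498973 + \left(\left(\left(787 + 2 \cdot 169^{2}\right) - 238\right) - 1465914\right)} = \frac{1}{-2498973 + \left(\left(\left(787 + 2 \cdot 28561\right) - 238\right) - 1465914\right)} = \frac{1}{-2498973 + \left(\left(\left(787 + 57122\right) - 238\right) - 1465914\right)} = \frac{1}{-2498973 + \left(\left(57909 - 238\right) - 1465914\right)} = \frac{1}{-2498973 + \left(57671 - 1465914\right)} = \frac{1}{-2498973 - 1408243} = \frac{1}{-3907216} = - \frac{1}{3907216}$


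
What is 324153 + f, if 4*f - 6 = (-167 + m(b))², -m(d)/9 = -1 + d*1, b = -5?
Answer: 1309387/4 ≈ 3.2735e+5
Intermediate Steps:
m(d) = 9 - 9*d (m(d) = -9*(-1 + d*1) = -9*(-1 + d) = 9 - 9*d)
f = 12775/4 (f = 3/2 + (-167 + (9 - 9*(-5)))²/4 = 3/2 + (-167 + (9 + 45))²/4 = 3/2 + (-167 + 54)²/4 = 3/2 + (¼)*(-113)² = 3/2 + (¼)*12769 = 3/2 + 12769/4 = 12775/4 ≈ 3193.8)
324153 + f = 324153 + 12775/4 = 1309387/4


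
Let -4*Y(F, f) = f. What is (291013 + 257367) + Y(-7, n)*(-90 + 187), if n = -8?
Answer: 548574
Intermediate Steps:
Y(F, f) = -f/4
(291013 + 257367) + Y(-7, n)*(-90 + 187) = (291013 + 257367) + (-¼*(-8))*(-90 + 187) = 548380 + 2*97 = 548380 + 194 = 548574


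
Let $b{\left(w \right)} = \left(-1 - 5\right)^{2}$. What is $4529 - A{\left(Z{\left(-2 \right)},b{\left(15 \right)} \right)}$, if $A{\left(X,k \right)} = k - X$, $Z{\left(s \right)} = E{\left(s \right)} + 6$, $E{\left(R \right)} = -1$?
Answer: $4498$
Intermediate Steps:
$b{\left(w \right)} = 36$ ($b{\left(w \right)} = \left(-6\right)^{2} = 36$)
$Z{\left(s \right)} = 5$ ($Z{\left(s \right)} = -1 + 6 = 5$)
$4529 - A{\left(Z{\left(-2 \right)},b{\left(15 \right)} \right)} = 4529 - \left(36 - 5\right) = 4529 - 31 = 4498$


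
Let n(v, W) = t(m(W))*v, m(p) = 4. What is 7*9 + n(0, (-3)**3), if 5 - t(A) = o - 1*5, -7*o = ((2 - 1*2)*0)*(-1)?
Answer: 63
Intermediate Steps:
o = 0 (o = -(2 - 1*2)*0*(-1)/7 = -(2 - 2)*0*(-1)/7 = -0*0*(-1)/7 = -0*(-1) = -1/7*0 = 0)
t(A) = 10 (t(A) = 5 - (0 - 1*5) = 5 - (0 - 5) = 5 - 1*(-5) = 5 + 5 = 10)
n(v, W) = 10*v
7*9 + n(0, (-3)**3) = 7*9 + 10*0 = 63 + 0 = 63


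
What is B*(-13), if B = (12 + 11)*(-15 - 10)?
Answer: 7475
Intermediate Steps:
B = -575 (B = 23*(-25) = -575)
B*(-13) = -575*(-13) = 7475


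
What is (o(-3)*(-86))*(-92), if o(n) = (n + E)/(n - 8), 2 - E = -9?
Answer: -63296/11 ≈ -5754.2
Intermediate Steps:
E = 11 (E = 2 - 1*(-9) = 2 + 9 = 11)
o(n) = (11 + n)/(-8 + n) (o(n) = (n + 11)/(n - 8) = (11 + n)/(-8 + n))
(o(-3)*(-86))*(-92) = (((11 - 3)/(-8 - 3))*(-86))*(-92) = ((8/(-11))*(-86))*(-92) = (-1/11*8*(-86))*(-92) = -8/11*(-86)*(-92) = (688/11)*(-92) = -63296/11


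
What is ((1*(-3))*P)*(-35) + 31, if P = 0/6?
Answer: 31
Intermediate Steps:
P = 0 (P = 0*(⅙) = 0)
((1*(-3))*P)*(-35) + 31 = ((1*(-3))*0)*(-35) + 31 = -3*0*(-35) + 31 = 0*(-35) + 31 = 0 + 31 = 31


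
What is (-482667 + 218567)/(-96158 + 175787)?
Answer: -13900/4191 ≈ -3.3166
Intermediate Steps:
(-482667 + 218567)/(-96158 + 175787) = -264100/79629 = -264100*1/79629 = -13900/4191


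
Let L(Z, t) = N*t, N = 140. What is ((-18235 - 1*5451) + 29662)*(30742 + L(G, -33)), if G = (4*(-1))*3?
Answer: 156105072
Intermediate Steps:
G = -12 (G = -4*3 = -12)
L(Z, t) = 140*t
((-18235 - 1*5451) + 29662)*(30742 + L(G, -33)) = ((-18235 - 1*5451) + 29662)*(30742 + 140*(-33)) = ((-18235 - 5451) + 29662)*(30742 - 4620) = (-23686 + 29662)*26122 = 5976*26122 = 156105072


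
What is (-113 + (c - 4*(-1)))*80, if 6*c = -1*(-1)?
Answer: -26120/3 ≈ -8706.7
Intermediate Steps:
c = ⅙ (c = (-1*(-1))/6 = (⅙)*1 = ⅙ ≈ 0.16667)
(-113 + (c - 4*(-1)))*80 = (-113 + (⅙ - 4*(-1)))*80 = (-113 + (⅙ + 4))*80 = (-113 + 25/6)*80 = -653/6*80 = -26120/3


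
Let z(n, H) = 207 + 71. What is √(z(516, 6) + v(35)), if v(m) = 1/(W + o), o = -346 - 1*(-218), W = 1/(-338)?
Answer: 2*√130090629745/43265 ≈ 16.673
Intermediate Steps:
W = -1/338 ≈ -0.0029586
z(n, H) = 278
o = -128 (o = -346 + 218 = -128)
v(m) = -338/43265 (v(m) = 1/(-1/338 - 128) = 1/(-43265/338) = -338/43265)
√(z(516, 6) + v(35)) = √(278 - 338/43265) = √(12027332/43265) = 2*√130090629745/43265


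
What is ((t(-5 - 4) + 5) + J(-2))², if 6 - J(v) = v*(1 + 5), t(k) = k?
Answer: 196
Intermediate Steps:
J(v) = 6 - 6*v (J(v) = 6 - v*(1 + 5) = 6 - v*6 = 6 - 6*v)
((t(-5 - 4) + 5) + J(-2))² = (((-5 - 4) + 5) + (6 - 6*(-2)))² = ((-9 + 5) + (6 + 12))² = (-4 + 18)² = 14² = 196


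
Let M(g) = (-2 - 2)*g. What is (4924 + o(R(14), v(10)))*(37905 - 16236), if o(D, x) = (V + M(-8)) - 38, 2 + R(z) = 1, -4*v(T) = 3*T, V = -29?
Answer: 105939741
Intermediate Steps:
v(T) = -3*T/4
R(z) = -1 (R(z) = -2 + 1 = -1)
M(g) = -4*g
o(D, x) = -35 (o(D, x) = (-29 - 4*(-8)) - 38 = (-29 + 32) - 38 = 3 - 38 = -35)
(4924 + o(R(14), v(10)))*(37905 - 16236) = (4924 - 35)*(37905 - 16236) = 4889*21669 = 105939741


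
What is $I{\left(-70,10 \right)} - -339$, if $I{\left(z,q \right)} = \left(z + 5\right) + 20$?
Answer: $294$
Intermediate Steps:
$I{\left(z,q \right)} = 25 + z$ ($I{\left(z,q \right)} = \left(5 + z\right) + 20 = 25 + z$)
$I{\left(-70,10 \right)} - -339 = \left(25 - 70\right) - -339 = -45 + 339 = 294$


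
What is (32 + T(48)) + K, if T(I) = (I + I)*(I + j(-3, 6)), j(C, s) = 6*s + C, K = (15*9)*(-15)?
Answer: 5783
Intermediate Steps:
K = -2025 (K = 135*(-15) = -2025)
j(C, s) = C + 6*s
T(I) = 2*I*(33 + I) (T(I) = (I + I)*(I + (-3 + 6*6)) = (2*I)*(I + (-3 + 36)) = (2*I)*(I + 33) = (2*I)*(33 + I) = 2*I*(33 + I))
(32 + T(48)) + K = (32 + 2*48*(33 + 48)) - 2025 = (32 + 2*48*81) - 2025 = (32 + 7776) - 2025 = 7808 - 2025 = 5783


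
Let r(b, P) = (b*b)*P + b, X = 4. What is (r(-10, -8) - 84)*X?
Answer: -3576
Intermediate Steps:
r(b, P) = b + P*b² (r(b, P) = b²*P + b = P*b² + b = b + P*b²)
(r(-10, -8) - 84)*X = (-10*(1 - 8*(-10)) - 84)*4 = (-10*(1 + 80) - 84)*4 = (-10*81 - 84)*4 = (-810 - 84)*4 = -894*4 = -3576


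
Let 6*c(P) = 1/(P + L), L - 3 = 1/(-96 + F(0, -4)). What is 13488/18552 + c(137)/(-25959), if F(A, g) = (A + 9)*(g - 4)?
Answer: 343117681558/471939474333 ≈ 0.72704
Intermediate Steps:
F(A, g) = (-4 + g)*(9 + A) (F(A, g) = (9 + A)*(-4 + g) = (-4 + g)*(9 + A))
L = 503/168 (L = 3 + 1/(-96 + (-36 - 4*0 + 9*(-4) + 0*(-4))) = 3 + 1/(-96 + (-36 + 0 - 36 + 0)) = 3 + 1/(-96 - 72) = 3 + 1/(-168) = 3 - 1/168 = 503/168 ≈ 2.9940)
c(P) = 1/(6*(503/168 + P)) (c(P) = 1/(6*(P + 503/168)) = 1/(6*(503/168 + P)))
13488/18552 + c(137)/(-25959) = 13488/18552 + (28/(503 + 168*137))/(-25959) = 13488*(1/18552) + (28/(503 + 23016))*(-1/25959) = 562/773 + (28/23519)*(-1/25959) = 562/773 - 28/610529721 = 343117681558/471939474333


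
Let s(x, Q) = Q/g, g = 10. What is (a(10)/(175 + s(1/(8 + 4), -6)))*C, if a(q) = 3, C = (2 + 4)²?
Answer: 135/218 ≈ 0.61927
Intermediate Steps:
s(x, Q) = Q/10
C = 36 (C = 6² = 36)
(a(10)/(175 + s(1/(8 + 4), -6)))*C = (3/(175 + (⅒)*(-6)))*36 = (3/(175 - ⅗))*36 = (3/(872/5))*36 = (3*(5/872))*36 = (15/872)*36 = 135/218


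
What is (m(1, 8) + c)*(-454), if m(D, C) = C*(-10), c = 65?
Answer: 6810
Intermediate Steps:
m(D, C) = -10*C
(m(1, 8) + c)*(-454) = (-10*8 + 65)*(-454) = (-80 + 65)*(-454) = -15*(-454) = 6810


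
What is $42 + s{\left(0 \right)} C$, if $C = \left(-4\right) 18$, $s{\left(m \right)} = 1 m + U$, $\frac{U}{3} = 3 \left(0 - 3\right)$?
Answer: $1986$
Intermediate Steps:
$U = -27$ ($U = 3 \cdot 3 \left(0 - 3\right) = 3 \cdot 3 \left(-3\right) = 3 \left(-9\right) = -27$)
$s{\left(m \right)} = -27 + m$ ($s{\left(m \right)} = 1 m - 27 = m - 27 = -27 + m$)
$C = -72$
$42 + s{\left(0 \right)} C = 42 + \left(-27 + 0\right) \left(-72\right) = 42 - -1944 = 42 + 1944 = 1986$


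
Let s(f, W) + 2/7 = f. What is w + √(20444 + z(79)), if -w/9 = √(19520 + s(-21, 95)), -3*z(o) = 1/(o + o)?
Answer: -9*√955437/7 + √4593275670/474 ≈ -1113.8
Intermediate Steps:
z(o) = -1/(6*o) (z(o) = -1/(3*(o + o)) = -1/(2*o)/3 = -1/(6*o))
s(f, W) = -2/7 + f
w = -9*√955437/7 (w = -9*√(19520 + (-2/7 - 21)) = -9*√(19520 - 149/7) = -9*√955437/7 ≈ -1256.7)
w + √(20444 + z(79)) = -9*√955437/7 + √(20444 - ⅙/79) = -9*√955437/7 + √(20444 - ⅙*1/79) = -9*√955437/7 + √(20444 - 1/474) = -9*√955437/7 + √(9690455/474) = -9*√955437/7 + √4593275670/474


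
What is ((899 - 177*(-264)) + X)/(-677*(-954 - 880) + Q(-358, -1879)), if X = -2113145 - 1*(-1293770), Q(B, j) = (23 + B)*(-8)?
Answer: -385874/622149 ≈ -0.62023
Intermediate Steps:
Q(B, j) = -184 - 8*B
X = -819375 (X = -2113145 + 1293770 = -819375)
((899 - 177*(-264)) + X)/(-677*(-954 - 880) + Q(-358, -1879)) = ((899 - 177*(-264)) - 819375)/(-677*(-954 - 880) + (-184 - 8*(-358))) = ((899 + 46728) - 819375)/(-677*(-1834) + (-184 + 2864)) = (47627 - 819375)/(1241618 + 2680) = -771748/1244298 = -771748*1/1244298 = -385874/622149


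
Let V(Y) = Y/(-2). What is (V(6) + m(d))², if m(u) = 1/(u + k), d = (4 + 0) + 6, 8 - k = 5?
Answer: 1444/169 ≈ 8.5444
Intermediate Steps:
k = 3 (k = 8 - 1*5 = 8 - 5 = 3)
V(Y) = -Y/2 (V(Y) = Y*(-½) = -Y/2)
d = 10 (d = 4 + 6 = 10)
m(u) = 1/(3 + u) (m(u) = 1/(u + 3) = 1/(3 + u))
(V(6) + m(d))² = (-½*6 + 1/(3 + 10))² = (-3 + 1/13)² = (-38/13)² = 1444/169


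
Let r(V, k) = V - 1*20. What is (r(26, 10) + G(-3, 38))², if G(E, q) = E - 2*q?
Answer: 5329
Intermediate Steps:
r(V, k) = -20 + V (r(V, k) = V - 20 = -20 + V)
(r(26, 10) + G(-3, 38))² = ((-20 + 26) + (-3 - 2*38))² = (6 + (-3 - 76))² = (6 - 79)² = (-73)² = 5329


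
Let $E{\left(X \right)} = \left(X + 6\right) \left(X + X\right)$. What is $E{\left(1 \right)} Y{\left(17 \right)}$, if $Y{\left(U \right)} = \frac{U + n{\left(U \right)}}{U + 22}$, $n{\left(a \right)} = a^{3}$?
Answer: $\frac{69020}{39} \approx 1769.7$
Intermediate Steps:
$E{\left(X \right)} = 2 X \left(6 + X\right)$ ($E{\left(X \right)} = \left(6 + X\right) 2 X = 2 X \left(6 + X\right)$)
$Y{\left(U \right)} = \frac{U + U^{3}}{22 + U}$ ($Y{\left(U \right)} = \frac{U + U^{3}}{U + 22} = \frac{U + U^{3}}{22 + U}$)
$E{\left(1 \right)} Y{\left(17 \right)} = 2 \cdot 1 \left(6 + 1\right) \frac{17 + 17^{3}}{22 + 17} = 2 \cdot 1 \cdot 7 \frac{17 + 4913}{39} = 14 \cdot \frac{1}{39} \cdot 4930 = 14 \cdot \frac{4930}{39} = \frac{69020}{39}$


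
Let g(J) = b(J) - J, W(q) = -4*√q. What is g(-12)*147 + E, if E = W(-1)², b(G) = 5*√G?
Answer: 1748 + 1470*I*√3 ≈ 1748.0 + 2546.1*I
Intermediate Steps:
g(J) = -J + 5*√J (g(J) = 5*√J - J = -J + 5*√J)
E = -16 (E = (-4*I)² = -16)
g(-12)*147 + E = (-1*(-12) + 5*√(-12))*147 - 16 = (12 + 5*(2*I*√3))*147 - 16 = (12 + 10*I*√3)*147 - 16 = (1764 + 1470*I*√3) - 16 = 1748 + 1470*I*√3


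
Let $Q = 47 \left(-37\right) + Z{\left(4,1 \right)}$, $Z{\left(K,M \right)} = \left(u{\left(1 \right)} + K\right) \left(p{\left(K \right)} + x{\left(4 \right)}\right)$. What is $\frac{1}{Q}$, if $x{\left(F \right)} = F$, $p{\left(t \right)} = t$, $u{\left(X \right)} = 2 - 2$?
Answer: $- \frac{1}{1707} \approx -0.00058582$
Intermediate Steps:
$u{\left(X \right)} = 0$
$Z{\left(K,M \right)} = K \left(4 + K\right)$ ($Z{\left(K,M \right)} = \left(0 + K\right) \left(K + 4\right) = K \left(4 + K\right)$)
$Q = -1707$ ($Q = 47 \left(-37\right) + 4 \left(4 + 4\right) = -1739 + 4 \cdot 8 = -1739 + 32 = -1707$)
$\frac{1}{Q} = \frac{1}{-1707} = - \frac{1}{1707}$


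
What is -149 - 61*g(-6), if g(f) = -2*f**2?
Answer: 4243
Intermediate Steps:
-149 - 61*g(-6) = -149 - (-122)*(-6)**2 = -149 - (-122)*36 = -149 - 61*(-72) = -149 + 4392 = 4243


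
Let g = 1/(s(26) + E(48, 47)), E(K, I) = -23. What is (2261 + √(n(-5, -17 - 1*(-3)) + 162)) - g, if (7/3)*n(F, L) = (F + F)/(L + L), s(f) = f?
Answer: 6782/3 + √31782/14 ≈ 2273.4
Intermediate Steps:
n(F, L) = 3*F/(7*L) (n(F, L) = 3*((F + F)/(L + L))/7 = 3*((2*F)/((2*L)))/7 = 3*((2*F)*(1/(2*L)))/7 = 3*(F/L)/7 = 3*F/(7*L))
g = ⅓ (g = 1/(26 - 23) = 1/3 = ⅓ ≈ 0.33333)
(2261 + √(n(-5, -17 - 1*(-3)) + 162)) - g = (2261 + √((3/7)*(-5)/(-17 - 1*(-3)) + 162)) - 1*⅓ = (2261 + √((3/7)*(-5)/(-17 + 3) + 162)) - ⅓ = (2261 + √((3/7)*(-5)/(-14) + 162)) - ⅓ = (2261 + √((3/7)*(-5)*(-1/14) + 162)) - ⅓ = (2261 + √(15/98 + 162)) - ⅓ = (2261 + √(15891/98)) - ⅓ = (2261 + √31782/14) - ⅓ = 6782/3 + √31782/14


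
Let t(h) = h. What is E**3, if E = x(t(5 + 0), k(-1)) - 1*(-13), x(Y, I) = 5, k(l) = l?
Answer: 5832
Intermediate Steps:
E = 18 (E = 5 - 1*(-13) = 5 + 13 = 18)
E**3 = 18**3 = 5832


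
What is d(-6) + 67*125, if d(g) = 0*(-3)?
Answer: 8375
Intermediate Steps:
d(g) = 0
d(-6) + 67*125 = 0 + 67*125 = 0 + 8375 = 8375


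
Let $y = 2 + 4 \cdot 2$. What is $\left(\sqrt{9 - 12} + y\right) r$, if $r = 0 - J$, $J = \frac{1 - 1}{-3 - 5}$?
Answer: $0$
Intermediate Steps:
$y = 10$ ($y = 2 + 8 = 10$)
$J = 0$ ($J = \frac{0}{-8} = 0 \left(- \frac{1}{8}\right) = 0$)
$r = 0$ ($r = 0 - 0 = 0 + 0 = 0$)
$\left(\sqrt{9 - 12} + y\right) r = \left(\sqrt{9 - 12} + 10\right) 0 = \left(\sqrt{-3} + 10\right) 0 = \left(i \sqrt{3} + 10\right) 0 = \left(10 + i \sqrt{3}\right) 0 = 0$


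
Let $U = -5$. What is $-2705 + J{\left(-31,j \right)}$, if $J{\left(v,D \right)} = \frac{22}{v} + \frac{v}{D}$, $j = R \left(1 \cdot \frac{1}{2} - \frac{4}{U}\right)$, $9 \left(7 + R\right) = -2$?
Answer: $- \frac{14157915}{5239} \approx -2702.4$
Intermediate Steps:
$R = - \frac{65}{9}$ ($R = -7 + \frac{1}{9} \left(-2\right) = -7 - \frac{2}{9} = - \frac{65}{9} \approx -7.2222$)
$j = - \frac{169}{18}$ ($j = - \frac{65 \left(1 \cdot \frac{1}{2} - \frac{4}{-5}\right)}{9} = - \frac{65 \left(1 \cdot \frac{1}{2} - - \frac{4}{5}\right)}{9} = - \frac{65 \left(\frac{1}{2} + \frac{4}{5}\right)}{9} = \left(- \frac{65}{9}\right) \frac{13}{10} = - \frac{169}{18} \approx -9.3889$)
$-2705 + J{\left(-31,j \right)} = -2705 + \left(\frac{22}{-31} - \frac{31}{- \frac{169}{18}}\right) = -2705 + \left(22 \left(- \frac{1}{31}\right) - - \frac{558}{169}\right) = -2705 + \left(- \frac{22}{31} + \frac{558}{169}\right) = -2705 + \frac{13580}{5239} = - \frac{14157915}{5239}$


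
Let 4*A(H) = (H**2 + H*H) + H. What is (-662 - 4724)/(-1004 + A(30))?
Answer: 10772/1093 ≈ 9.8554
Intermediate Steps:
A(H) = H**2/2 + H/4 (A(H) = ((H**2 + H*H) + H)/4 = ((H**2 + H**2) + H)/4 = (2*H**2 + H)/4 = (H + 2*H**2)/4 = H**2/2 + H/4)
(-662 - 4724)/(-1004 + A(30)) = (-662 - 4724)/(-1004 + (1/4)*30*(1 + 2*30)) = -5386/(-1004 + (1/4)*30*(1 + 60)) = -5386/(-1004 + (1/4)*30*61) = -5386/(-1004 + 915/2) = -5386/(-1093/2) = -5386*(-2/1093) = 10772/1093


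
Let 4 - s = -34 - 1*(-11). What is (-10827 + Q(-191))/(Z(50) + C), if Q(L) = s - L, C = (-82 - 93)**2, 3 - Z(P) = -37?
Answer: -10609/30665 ≈ -0.34596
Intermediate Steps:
Z(P) = 40 (Z(P) = 3 - 1*(-37) = 3 + 37 = 40)
s = 27 (s = 4 - (-34 - 1*(-11)) = 4 - (-34 + 11) = 4 - 1*(-23) = 4 + 23 = 27)
C = 30625 (C = (-175)**2 = 30625)
Q(L) = 27 - L
(-10827 + Q(-191))/(Z(50) + C) = (-10827 + (27 - 1*(-191)))/(40 + 30625) = (-10827 + (27 + 191))/30665 = (-10827 + 218)*(1/30665) = -10609*1/30665 = -10609/30665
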